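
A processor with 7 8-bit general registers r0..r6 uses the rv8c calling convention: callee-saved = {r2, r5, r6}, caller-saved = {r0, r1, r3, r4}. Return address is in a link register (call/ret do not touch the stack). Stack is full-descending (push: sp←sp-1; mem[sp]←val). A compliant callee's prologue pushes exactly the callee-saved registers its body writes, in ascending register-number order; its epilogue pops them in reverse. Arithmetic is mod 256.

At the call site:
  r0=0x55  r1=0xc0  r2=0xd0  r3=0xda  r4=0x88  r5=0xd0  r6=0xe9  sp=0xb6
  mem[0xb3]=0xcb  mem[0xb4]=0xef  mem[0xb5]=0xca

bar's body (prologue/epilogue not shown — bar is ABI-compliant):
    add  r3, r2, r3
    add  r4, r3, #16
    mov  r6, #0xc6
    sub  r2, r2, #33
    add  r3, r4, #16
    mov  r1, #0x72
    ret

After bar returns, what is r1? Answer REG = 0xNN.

REG = 0x72

prologue: push r2 → mem[0xb5]=0xd0, sp=0xb5
prologue: push r6 → mem[0xb4]=0xe9, sp=0xb4
body[0] add  r3, r2, r3 → r3=0xaa
body[1] add  r4, r3, #16 → r4=0xba
body[2] mov  r6, #0xc6 → r6=0xc6
body[3] sub  r2, r2, #33 → r2=0xaf
body[4] add  r3, r4, #16 → r3=0xca
body[5] mov  r1, #0x72 → r1=0x72
epilogue: pop r6=0xe9, sp=0xb5
epilogue: pop r2=0xd0, sp=0xb6
r1 is caller-saved → body value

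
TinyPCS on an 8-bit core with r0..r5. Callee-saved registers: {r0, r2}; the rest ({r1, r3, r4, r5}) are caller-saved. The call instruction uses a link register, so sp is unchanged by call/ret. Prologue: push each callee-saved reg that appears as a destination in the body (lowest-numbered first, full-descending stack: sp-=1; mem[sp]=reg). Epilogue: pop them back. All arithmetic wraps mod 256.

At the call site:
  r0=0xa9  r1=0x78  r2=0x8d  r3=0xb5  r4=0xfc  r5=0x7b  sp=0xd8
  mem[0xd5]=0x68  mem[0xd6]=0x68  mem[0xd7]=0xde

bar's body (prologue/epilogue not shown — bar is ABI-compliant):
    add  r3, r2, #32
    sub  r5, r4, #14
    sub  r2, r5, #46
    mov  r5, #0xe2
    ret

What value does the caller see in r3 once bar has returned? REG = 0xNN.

prologue: push r2 -> mem[0xd7]=0x8d, sp=0xd7
body[0] add  r3, r2, #32 -> r3=0xad
body[1] sub  r5, r4, #14 -> r5=0xee
body[2] sub  r2, r5, #46 -> r2=0xc0
body[3] mov  r5, #0xe2 -> r5=0xe2
epilogue: pop r2=0x8d, sp=0xd8
r3 is caller-saved -> body value

REG = 0xad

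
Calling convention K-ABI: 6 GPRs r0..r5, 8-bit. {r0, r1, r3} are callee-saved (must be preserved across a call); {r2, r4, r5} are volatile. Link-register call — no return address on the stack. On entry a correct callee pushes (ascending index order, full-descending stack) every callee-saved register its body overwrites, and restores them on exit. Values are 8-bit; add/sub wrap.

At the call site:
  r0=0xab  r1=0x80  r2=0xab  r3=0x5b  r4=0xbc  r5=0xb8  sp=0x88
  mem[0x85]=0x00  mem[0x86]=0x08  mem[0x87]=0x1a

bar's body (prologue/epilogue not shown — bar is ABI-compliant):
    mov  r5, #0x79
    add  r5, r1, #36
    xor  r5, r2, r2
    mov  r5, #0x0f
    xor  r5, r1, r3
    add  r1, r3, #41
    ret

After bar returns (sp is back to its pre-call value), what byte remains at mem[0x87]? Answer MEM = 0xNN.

prologue: push r1 -> mem[0x87]=0x80, sp=0x87
body[0] mov  r5, #0x79 -> r5=0x79
body[1] add  r5, r1, #36 -> r5=0xa4
body[2] xor  r5, r2, r2 -> r5=0x00
body[3] mov  r5, #0x0f -> r5=0x0f
body[4] xor  r5, r1, r3 -> r5=0xdb
body[5] add  r1, r3, #41 -> r1=0x84
epilogue: pop r1=0x80, sp=0x88
prologue pushed ['r1'] at ['0x87']

MEM = 0x80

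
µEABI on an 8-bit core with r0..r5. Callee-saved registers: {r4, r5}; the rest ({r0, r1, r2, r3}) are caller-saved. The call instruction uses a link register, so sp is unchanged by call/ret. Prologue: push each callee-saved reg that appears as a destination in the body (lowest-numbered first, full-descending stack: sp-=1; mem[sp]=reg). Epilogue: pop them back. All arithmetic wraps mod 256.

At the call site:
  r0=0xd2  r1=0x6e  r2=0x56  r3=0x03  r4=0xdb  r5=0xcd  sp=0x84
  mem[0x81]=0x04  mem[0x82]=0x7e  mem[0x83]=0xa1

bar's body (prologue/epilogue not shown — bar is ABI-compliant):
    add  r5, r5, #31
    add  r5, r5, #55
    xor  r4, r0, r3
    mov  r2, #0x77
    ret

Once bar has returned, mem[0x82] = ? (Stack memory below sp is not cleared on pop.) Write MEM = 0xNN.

prologue: push r4 -> mem[0x83]=0xdb, sp=0x83
prologue: push r5 -> mem[0x82]=0xcd, sp=0x82
body[0] add  r5, r5, #31 -> r5=0xec
body[1] add  r5, r5, #55 -> r5=0x23
body[2] xor  r4, r0, r3 -> r4=0xd1
body[3] mov  r2, #0x77 -> r2=0x77
epilogue: pop r5=0xcd, sp=0x83
epilogue: pop r4=0xdb, sp=0x84
prologue pushed ['r4', 'r5'] at ['0x83', '0x82']

MEM = 0xcd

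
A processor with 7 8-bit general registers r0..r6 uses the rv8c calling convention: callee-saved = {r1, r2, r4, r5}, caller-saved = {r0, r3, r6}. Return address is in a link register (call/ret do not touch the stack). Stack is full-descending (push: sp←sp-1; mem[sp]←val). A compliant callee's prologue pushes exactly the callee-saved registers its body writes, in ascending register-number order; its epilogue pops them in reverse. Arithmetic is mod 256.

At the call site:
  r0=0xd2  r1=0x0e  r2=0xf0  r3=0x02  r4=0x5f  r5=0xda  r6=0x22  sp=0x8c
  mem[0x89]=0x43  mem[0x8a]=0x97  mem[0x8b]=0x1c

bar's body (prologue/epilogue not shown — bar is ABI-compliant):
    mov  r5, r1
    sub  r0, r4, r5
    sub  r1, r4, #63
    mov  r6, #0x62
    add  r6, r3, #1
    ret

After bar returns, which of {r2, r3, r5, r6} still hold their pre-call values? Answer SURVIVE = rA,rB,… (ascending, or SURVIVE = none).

prologue: push r1 -> mem[0x8b]=0x0e, sp=0x8b
prologue: push r5 -> mem[0x8a]=0xda, sp=0x8a
body[0] mov  r5, r1 -> r5=0x0e
body[1] sub  r0, r4, r5 -> r0=0x51
body[2] sub  r1, r4, #63 -> r1=0x20
body[3] mov  r6, #0x62 -> r6=0x62
body[4] add  r6, r3, #1 -> r6=0x03
epilogue: pop r5=0xda, sp=0x8b
epilogue: pop r1=0x0e, sp=0x8c
r2: callee-saved, written=False
r3: caller-saved, written=False
r5: callee-saved, written=True
r6: caller-saved, written=True

SURVIVE = r2,r3,r5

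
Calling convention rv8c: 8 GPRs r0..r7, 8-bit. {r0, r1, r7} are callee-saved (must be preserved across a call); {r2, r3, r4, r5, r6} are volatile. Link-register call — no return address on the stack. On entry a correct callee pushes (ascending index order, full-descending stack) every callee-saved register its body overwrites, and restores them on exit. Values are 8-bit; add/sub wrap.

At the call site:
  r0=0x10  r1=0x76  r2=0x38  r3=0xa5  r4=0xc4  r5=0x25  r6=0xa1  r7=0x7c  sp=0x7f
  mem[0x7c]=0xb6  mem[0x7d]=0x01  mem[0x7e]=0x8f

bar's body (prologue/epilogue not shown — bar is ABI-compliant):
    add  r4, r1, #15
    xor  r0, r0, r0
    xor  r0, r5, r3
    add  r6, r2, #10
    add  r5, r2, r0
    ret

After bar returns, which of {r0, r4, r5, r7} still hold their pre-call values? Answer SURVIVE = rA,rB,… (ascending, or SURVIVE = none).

prologue: push r0 → mem[0x7e]=0x10, sp=0x7e
body[0] add  r4, r1, #15 → r4=0x85
body[1] xor  r0, r0, r0 → r0=0x00
body[2] xor  r0, r5, r3 → r0=0x80
body[3] add  r6, r2, #10 → r6=0x42
body[4] add  r5, r2, r0 → r5=0xb8
epilogue: pop r0=0x10, sp=0x7f
r0: callee-saved, written=True
r4: caller-saved, written=True
r5: caller-saved, written=True
r7: callee-saved, written=False

SURVIVE = r0,r7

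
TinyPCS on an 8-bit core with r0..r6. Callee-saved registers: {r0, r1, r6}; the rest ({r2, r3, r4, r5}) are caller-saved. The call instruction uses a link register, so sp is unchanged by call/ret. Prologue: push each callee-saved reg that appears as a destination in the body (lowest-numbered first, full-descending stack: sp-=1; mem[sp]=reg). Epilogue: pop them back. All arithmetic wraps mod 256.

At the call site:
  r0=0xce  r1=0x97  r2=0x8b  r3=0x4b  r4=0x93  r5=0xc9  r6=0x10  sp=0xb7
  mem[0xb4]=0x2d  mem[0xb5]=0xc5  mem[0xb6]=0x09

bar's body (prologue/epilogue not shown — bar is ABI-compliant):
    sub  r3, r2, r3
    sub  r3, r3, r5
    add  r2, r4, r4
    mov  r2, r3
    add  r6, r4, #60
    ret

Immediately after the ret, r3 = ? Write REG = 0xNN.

prologue: push r6 -> mem[0xb6]=0x10, sp=0xb6
body[0] sub  r3, r2, r3 -> r3=0x40
body[1] sub  r3, r3, r5 -> r3=0x77
body[2] add  r2, r4, r4 -> r2=0x26
body[3] mov  r2, r3 -> r2=0x77
body[4] add  r6, r4, #60 -> r6=0xcf
epilogue: pop r6=0x10, sp=0xb7
r3 is caller-saved -> body value

REG = 0x77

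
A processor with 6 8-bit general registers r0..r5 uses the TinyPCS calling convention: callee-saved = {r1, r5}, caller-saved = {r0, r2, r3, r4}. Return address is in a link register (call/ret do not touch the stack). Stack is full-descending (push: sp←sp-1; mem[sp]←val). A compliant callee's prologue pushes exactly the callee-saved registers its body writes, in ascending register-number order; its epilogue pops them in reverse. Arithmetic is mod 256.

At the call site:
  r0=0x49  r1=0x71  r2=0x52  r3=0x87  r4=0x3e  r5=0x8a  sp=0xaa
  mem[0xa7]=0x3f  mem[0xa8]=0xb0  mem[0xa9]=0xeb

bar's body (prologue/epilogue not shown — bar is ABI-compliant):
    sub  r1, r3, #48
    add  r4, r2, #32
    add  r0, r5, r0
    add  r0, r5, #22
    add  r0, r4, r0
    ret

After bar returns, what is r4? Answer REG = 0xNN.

prologue: push r1 -> mem[0xa9]=0x71, sp=0xa9
body[0] sub  r1, r3, #48 -> r1=0x57
body[1] add  r4, r2, #32 -> r4=0x72
body[2] add  r0, r5, r0 -> r0=0xd3
body[3] add  r0, r5, #22 -> r0=0xa0
body[4] add  r0, r4, r0 -> r0=0x12
epilogue: pop r1=0x71, sp=0xaa
r4 is caller-saved -> body value

REG = 0x72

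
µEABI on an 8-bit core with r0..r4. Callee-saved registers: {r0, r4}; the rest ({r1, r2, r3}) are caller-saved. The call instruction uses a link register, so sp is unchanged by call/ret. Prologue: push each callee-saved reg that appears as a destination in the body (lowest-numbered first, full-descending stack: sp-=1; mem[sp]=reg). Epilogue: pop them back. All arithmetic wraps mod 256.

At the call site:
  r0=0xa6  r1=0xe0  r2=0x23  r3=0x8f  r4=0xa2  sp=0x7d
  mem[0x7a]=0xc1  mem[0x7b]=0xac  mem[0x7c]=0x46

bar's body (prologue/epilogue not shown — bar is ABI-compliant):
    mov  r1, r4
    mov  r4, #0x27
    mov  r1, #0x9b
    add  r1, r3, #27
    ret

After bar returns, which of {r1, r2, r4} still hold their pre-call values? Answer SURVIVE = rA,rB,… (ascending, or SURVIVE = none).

prologue: push r4 → mem[0x7c]=0xa2, sp=0x7c
body[0] mov  r1, r4 → r1=0xa2
body[1] mov  r4, #0x27 → r4=0x27
body[2] mov  r1, #0x9b → r1=0x9b
body[3] add  r1, r3, #27 → r1=0xaa
epilogue: pop r4=0xa2, sp=0x7d
r1: caller-saved, written=True
r2: caller-saved, written=False
r4: callee-saved, written=True

SURVIVE = r2,r4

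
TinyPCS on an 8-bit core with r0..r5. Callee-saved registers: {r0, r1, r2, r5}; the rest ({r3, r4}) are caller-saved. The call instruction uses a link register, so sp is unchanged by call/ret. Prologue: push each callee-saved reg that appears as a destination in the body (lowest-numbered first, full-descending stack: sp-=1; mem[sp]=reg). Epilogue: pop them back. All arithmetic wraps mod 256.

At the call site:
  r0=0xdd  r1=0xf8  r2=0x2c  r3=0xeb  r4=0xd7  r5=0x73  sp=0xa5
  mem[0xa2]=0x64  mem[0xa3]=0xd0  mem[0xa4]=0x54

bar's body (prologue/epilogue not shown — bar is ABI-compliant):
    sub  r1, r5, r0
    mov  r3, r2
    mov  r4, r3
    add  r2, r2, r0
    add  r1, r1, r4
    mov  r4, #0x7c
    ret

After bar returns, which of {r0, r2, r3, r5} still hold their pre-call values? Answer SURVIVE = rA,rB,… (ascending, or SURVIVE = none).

prologue: push r1 -> mem[0xa4]=0xf8, sp=0xa4
prologue: push r2 -> mem[0xa3]=0x2c, sp=0xa3
body[0] sub  r1, r5, r0 -> r1=0x96
body[1] mov  r3, r2 -> r3=0x2c
body[2] mov  r4, r3 -> r4=0x2c
body[3] add  r2, r2, r0 -> r2=0x09
body[4] add  r1, r1, r4 -> r1=0xc2
body[5] mov  r4, #0x7c -> r4=0x7c
epilogue: pop r2=0x2c, sp=0xa4
epilogue: pop r1=0xf8, sp=0xa5
r0: callee-saved, written=False
r2: callee-saved, written=True
r3: caller-saved, written=True
r5: callee-saved, written=False

SURVIVE = r0,r2,r5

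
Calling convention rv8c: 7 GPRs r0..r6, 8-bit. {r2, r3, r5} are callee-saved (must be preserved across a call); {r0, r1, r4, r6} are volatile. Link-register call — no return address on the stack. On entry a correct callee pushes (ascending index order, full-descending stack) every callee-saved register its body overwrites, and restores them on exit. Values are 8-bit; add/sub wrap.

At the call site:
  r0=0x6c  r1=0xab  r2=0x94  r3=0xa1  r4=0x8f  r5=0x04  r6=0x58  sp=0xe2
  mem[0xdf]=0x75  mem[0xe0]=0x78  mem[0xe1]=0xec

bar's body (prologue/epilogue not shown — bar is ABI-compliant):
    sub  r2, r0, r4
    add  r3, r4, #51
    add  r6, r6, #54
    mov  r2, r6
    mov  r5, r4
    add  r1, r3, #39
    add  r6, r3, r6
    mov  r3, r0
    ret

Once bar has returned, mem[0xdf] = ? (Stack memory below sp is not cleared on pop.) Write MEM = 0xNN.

MEM = 0x04

prologue: push r2 → mem[0xe1]=0x94, sp=0xe1
prologue: push r3 → mem[0xe0]=0xa1, sp=0xe0
prologue: push r5 → mem[0xdf]=0x04, sp=0xdf
body[0] sub  r2, r0, r4 → r2=0xdd
body[1] add  r3, r4, #51 → r3=0xc2
body[2] add  r6, r6, #54 → r6=0x8e
body[3] mov  r2, r6 → r2=0x8e
body[4] mov  r5, r4 → r5=0x8f
body[5] add  r1, r3, #39 → r1=0xe9
body[6] add  r6, r3, r6 → r6=0x50
body[7] mov  r3, r0 → r3=0x6c
epilogue: pop r5=0x04, sp=0xe0
epilogue: pop r3=0xa1, sp=0xe1
epilogue: pop r2=0x94, sp=0xe2
prologue pushed ['r2', 'r3', 'r5'] at ['0xe1', '0xe0', '0xdf']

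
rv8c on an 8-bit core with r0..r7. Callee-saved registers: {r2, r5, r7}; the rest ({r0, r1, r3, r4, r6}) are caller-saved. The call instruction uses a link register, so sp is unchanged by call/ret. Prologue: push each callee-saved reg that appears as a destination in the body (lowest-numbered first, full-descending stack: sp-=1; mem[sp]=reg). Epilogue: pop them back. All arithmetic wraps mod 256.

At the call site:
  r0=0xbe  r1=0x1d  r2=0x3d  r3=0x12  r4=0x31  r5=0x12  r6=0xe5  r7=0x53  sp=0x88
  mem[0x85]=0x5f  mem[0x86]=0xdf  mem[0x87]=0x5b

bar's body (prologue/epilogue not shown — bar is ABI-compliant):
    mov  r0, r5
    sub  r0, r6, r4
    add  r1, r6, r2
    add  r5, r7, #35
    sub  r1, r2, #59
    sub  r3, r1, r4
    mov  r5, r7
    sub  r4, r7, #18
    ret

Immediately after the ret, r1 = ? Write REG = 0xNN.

prologue: push r5 → mem[0x87]=0x12, sp=0x87
body[0] mov  r0, r5 → r0=0x12
body[1] sub  r0, r6, r4 → r0=0xb4
body[2] add  r1, r6, r2 → r1=0x22
body[3] add  r5, r7, #35 → r5=0x76
body[4] sub  r1, r2, #59 → r1=0x02
body[5] sub  r3, r1, r4 → r3=0xd1
body[6] mov  r5, r7 → r5=0x53
body[7] sub  r4, r7, #18 → r4=0x41
epilogue: pop r5=0x12, sp=0x88
r1 is caller-saved → body value

REG = 0x02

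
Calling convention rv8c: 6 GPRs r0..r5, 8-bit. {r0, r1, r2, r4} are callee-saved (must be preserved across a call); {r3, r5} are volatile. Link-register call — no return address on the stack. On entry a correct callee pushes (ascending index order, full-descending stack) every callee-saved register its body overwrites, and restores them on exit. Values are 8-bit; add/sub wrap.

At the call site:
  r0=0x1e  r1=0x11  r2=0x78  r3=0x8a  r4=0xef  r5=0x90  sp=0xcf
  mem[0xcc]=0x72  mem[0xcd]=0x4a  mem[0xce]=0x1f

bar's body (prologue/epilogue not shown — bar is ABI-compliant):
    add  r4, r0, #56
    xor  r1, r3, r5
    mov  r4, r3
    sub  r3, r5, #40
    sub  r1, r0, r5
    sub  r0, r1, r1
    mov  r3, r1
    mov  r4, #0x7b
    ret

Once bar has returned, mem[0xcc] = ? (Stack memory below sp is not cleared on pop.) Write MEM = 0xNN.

MEM = 0xef

prologue: push r0 -> mem[0xce]=0x1e, sp=0xce
prologue: push r1 -> mem[0xcd]=0x11, sp=0xcd
prologue: push r4 -> mem[0xcc]=0xef, sp=0xcc
body[0] add  r4, r0, #56 -> r4=0x56
body[1] xor  r1, r3, r5 -> r1=0x1a
body[2] mov  r4, r3 -> r4=0x8a
body[3] sub  r3, r5, #40 -> r3=0x68
body[4] sub  r1, r0, r5 -> r1=0x8e
body[5] sub  r0, r1, r1 -> r0=0x00
body[6] mov  r3, r1 -> r3=0x8e
body[7] mov  r4, #0x7b -> r4=0x7b
epilogue: pop r4=0xef, sp=0xcd
epilogue: pop r1=0x11, sp=0xce
epilogue: pop r0=0x1e, sp=0xcf
prologue pushed ['r0', 'r1', 'r4'] at ['0xce', '0xcd', '0xcc']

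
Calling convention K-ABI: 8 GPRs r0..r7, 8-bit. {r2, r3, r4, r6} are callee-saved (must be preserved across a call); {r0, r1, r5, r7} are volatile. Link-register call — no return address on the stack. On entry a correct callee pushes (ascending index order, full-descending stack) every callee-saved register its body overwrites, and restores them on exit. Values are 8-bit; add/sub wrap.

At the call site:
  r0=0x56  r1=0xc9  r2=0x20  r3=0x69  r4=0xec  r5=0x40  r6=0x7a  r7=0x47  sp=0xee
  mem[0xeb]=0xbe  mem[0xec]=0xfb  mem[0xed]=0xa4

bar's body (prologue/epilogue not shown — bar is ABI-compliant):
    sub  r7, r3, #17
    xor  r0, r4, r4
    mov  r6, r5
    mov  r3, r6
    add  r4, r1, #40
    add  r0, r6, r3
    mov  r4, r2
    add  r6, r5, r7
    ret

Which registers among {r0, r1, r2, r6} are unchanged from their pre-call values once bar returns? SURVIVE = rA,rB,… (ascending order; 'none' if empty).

SURVIVE = r1,r2,r6

prologue: push r3 -> mem[0xed]=0x69, sp=0xed
prologue: push r4 -> mem[0xec]=0xec, sp=0xec
prologue: push r6 -> mem[0xeb]=0x7a, sp=0xeb
body[0] sub  r7, r3, #17 -> r7=0x58
body[1] xor  r0, r4, r4 -> r0=0x00
body[2] mov  r6, r5 -> r6=0x40
body[3] mov  r3, r6 -> r3=0x40
body[4] add  r4, r1, #40 -> r4=0xf1
body[5] add  r0, r6, r3 -> r0=0x80
body[6] mov  r4, r2 -> r4=0x20
body[7] add  r6, r5, r7 -> r6=0x98
epilogue: pop r6=0x7a, sp=0xec
epilogue: pop r4=0xec, sp=0xed
epilogue: pop r3=0x69, sp=0xee
r0: caller-saved, written=True
r1: caller-saved, written=False
r2: callee-saved, written=False
r6: callee-saved, written=True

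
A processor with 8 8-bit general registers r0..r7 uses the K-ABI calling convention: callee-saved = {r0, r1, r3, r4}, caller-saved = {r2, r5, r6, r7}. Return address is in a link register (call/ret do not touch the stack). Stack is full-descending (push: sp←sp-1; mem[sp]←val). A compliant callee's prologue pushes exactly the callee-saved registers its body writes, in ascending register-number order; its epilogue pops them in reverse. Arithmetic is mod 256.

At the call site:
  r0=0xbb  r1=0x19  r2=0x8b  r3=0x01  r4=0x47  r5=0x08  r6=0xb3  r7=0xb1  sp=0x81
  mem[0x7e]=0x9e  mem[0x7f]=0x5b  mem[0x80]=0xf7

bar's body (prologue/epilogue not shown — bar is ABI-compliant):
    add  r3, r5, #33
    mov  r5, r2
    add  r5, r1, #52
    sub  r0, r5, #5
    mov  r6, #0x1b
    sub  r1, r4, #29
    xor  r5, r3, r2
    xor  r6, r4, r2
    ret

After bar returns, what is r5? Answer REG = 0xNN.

REG = 0xa2

prologue: push r0 → mem[0x80]=0xbb, sp=0x80
prologue: push r1 → mem[0x7f]=0x19, sp=0x7f
prologue: push r3 → mem[0x7e]=0x01, sp=0x7e
body[0] add  r3, r5, #33 → r3=0x29
body[1] mov  r5, r2 → r5=0x8b
body[2] add  r5, r1, #52 → r5=0x4d
body[3] sub  r0, r5, #5 → r0=0x48
body[4] mov  r6, #0x1b → r6=0x1b
body[5] sub  r1, r4, #29 → r1=0x2a
body[6] xor  r5, r3, r2 → r5=0xa2
body[7] xor  r6, r4, r2 → r6=0xcc
epilogue: pop r3=0x01, sp=0x7f
epilogue: pop r1=0x19, sp=0x80
epilogue: pop r0=0xbb, sp=0x81
r5 is caller-saved → body value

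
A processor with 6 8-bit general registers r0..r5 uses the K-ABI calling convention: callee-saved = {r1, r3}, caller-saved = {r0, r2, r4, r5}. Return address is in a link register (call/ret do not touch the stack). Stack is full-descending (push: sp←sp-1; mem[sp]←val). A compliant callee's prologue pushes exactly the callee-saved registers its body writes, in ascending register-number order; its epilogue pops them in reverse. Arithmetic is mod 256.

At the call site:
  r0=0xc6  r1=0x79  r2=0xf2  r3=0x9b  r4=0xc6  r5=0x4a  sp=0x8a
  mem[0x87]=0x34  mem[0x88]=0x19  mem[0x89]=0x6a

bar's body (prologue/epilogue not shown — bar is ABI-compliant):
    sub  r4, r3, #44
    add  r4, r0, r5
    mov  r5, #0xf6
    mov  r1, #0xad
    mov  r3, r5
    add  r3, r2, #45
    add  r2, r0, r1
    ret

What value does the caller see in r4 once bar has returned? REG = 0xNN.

prologue: push r1 → mem[0x89]=0x79, sp=0x89
prologue: push r3 → mem[0x88]=0x9b, sp=0x88
body[0] sub  r4, r3, #44 → r4=0x6f
body[1] add  r4, r0, r5 → r4=0x10
body[2] mov  r5, #0xf6 → r5=0xf6
body[3] mov  r1, #0xad → r1=0xad
body[4] mov  r3, r5 → r3=0xf6
body[5] add  r3, r2, #45 → r3=0x1f
body[6] add  r2, r0, r1 → r2=0x73
epilogue: pop r3=0x9b, sp=0x89
epilogue: pop r1=0x79, sp=0x8a
r4 is caller-saved → body value

REG = 0x10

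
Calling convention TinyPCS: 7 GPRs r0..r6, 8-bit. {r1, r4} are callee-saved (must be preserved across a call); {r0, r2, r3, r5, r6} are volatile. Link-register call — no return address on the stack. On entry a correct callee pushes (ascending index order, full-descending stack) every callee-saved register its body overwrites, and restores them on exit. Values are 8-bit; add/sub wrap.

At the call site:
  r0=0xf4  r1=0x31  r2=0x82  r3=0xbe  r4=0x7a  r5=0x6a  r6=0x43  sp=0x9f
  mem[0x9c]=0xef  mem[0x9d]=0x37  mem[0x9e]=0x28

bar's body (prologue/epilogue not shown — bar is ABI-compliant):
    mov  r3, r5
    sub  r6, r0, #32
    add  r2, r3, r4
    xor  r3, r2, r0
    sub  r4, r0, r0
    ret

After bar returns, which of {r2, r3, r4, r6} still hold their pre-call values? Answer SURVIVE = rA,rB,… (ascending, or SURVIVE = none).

SURVIVE = r4

prologue: push r4 -> mem[0x9e]=0x7a, sp=0x9e
body[0] mov  r3, r5 -> r3=0x6a
body[1] sub  r6, r0, #32 -> r6=0xd4
body[2] add  r2, r3, r4 -> r2=0xe4
body[3] xor  r3, r2, r0 -> r3=0x10
body[4] sub  r4, r0, r0 -> r4=0x00
epilogue: pop r4=0x7a, sp=0x9f
r2: caller-saved, written=True
r3: caller-saved, written=True
r4: callee-saved, written=True
r6: caller-saved, written=True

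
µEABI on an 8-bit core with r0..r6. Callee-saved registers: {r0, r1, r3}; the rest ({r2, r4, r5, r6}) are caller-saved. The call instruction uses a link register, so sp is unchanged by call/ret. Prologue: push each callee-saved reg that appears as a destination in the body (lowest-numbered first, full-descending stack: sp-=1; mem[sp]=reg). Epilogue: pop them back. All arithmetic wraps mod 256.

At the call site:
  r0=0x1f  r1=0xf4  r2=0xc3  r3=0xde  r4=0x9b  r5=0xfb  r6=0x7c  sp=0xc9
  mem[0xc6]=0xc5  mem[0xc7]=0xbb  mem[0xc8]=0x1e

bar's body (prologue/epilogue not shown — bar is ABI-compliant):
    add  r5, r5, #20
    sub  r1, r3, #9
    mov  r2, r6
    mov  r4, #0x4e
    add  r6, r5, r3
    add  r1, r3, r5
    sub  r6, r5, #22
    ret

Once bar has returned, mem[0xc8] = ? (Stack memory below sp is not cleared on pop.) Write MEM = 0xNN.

prologue: push r1 → mem[0xc8]=0xf4, sp=0xc8
body[0] add  r5, r5, #20 → r5=0x0f
body[1] sub  r1, r3, #9 → r1=0xd5
body[2] mov  r2, r6 → r2=0x7c
body[3] mov  r4, #0x4e → r4=0x4e
body[4] add  r6, r5, r3 → r6=0xed
body[5] add  r1, r3, r5 → r1=0xed
body[6] sub  r6, r5, #22 → r6=0xf9
epilogue: pop r1=0xf4, sp=0xc9
prologue pushed ['r1'] at ['0xc8']

MEM = 0xf4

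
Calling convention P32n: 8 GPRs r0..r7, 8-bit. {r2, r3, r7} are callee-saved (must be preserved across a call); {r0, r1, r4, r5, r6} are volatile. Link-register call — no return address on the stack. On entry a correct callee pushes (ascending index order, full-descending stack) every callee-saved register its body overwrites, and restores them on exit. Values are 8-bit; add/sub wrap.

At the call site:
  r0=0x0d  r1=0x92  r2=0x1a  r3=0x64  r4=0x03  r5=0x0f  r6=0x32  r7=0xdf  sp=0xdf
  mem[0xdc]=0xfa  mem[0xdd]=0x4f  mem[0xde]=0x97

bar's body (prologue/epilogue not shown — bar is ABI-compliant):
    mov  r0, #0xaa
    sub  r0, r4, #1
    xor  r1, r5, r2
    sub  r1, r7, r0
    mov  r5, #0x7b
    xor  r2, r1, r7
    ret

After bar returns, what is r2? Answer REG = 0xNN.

prologue: push r2 → mem[0xde]=0x1a, sp=0xde
body[0] mov  r0, #0xaa → r0=0xaa
body[1] sub  r0, r4, #1 → r0=0x02
body[2] xor  r1, r5, r2 → r1=0x15
body[3] sub  r1, r7, r0 → r1=0xdd
body[4] mov  r5, #0x7b → r5=0x7b
body[5] xor  r2, r1, r7 → r2=0x02
epilogue: pop r2=0x1a, sp=0xdf
r2 is callee-saved → restored

REG = 0x1a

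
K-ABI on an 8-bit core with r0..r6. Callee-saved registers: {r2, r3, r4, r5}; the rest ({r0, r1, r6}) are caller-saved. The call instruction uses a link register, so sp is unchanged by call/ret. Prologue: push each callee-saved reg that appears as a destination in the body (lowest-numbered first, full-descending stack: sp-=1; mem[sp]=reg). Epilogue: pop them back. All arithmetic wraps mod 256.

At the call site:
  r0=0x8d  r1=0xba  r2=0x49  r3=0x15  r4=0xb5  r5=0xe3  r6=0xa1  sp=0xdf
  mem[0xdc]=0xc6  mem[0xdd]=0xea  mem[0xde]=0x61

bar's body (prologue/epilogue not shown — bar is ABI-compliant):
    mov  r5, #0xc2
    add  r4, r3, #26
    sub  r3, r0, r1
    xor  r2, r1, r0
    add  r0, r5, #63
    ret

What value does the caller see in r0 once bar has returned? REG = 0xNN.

prologue: push r2 → mem[0xde]=0x49, sp=0xde
prologue: push r3 → mem[0xdd]=0x15, sp=0xdd
prologue: push r4 → mem[0xdc]=0xb5, sp=0xdc
prologue: push r5 → mem[0xdb]=0xe3, sp=0xdb
body[0] mov  r5, #0xc2 → r5=0xc2
body[1] add  r4, r3, #26 → r4=0x2f
body[2] sub  r3, r0, r1 → r3=0xd3
body[3] xor  r2, r1, r0 → r2=0x37
body[4] add  r0, r5, #63 → r0=0x01
epilogue: pop r5=0xe3, sp=0xdc
epilogue: pop r4=0xb5, sp=0xdd
epilogue: pop r3=0x15, sp=0xde
epilogue: pop r2=0x49, sp=0xdf
r0 is caller-saved → body value

REG = 0x01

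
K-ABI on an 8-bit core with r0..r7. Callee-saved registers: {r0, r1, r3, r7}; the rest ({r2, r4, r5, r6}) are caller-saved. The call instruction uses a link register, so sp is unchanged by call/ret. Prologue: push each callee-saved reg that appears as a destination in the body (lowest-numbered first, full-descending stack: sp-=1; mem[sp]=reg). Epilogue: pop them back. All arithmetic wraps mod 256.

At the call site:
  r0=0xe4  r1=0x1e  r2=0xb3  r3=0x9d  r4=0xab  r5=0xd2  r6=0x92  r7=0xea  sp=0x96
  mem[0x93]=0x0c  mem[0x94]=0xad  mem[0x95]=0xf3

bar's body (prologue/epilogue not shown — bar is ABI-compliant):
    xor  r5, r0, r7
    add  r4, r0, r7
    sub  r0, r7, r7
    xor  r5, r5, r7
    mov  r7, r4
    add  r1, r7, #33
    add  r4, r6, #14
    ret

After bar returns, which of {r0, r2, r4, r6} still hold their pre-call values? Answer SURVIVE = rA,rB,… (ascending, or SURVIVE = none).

prologue: push r0 → mem[0x95]=0xe4, sp=0x95
prologue: push r1 → mem[0x94]=0x1e, sp=0x94
prologue: push r7 → mem[0x93]=0xea, sp=0x93
body[0] xor  r5, r0, r7 → r5=0x0e
body[1] add  r4, r0, r7 → r4=0xce
body[2] sub  r0, r7, r7 → r0=0x00
body[3] xor  r5, r5, r7 → r5=0xe4
body[4] mov  r7, r4 → r7=0xce
body[5] add  r1, r7, #33 → r1=0xef
body[6] add  r4, r6, #14 → r4=0xa0
epilogue: pop r7=0xea, sp=0x94
epilogue: pop r1=0x1e, sp=0x95
epilogue: pop r0=0xe4, sp=0x96
r0: callee-saved, written=True
r2: caller-saved, written=False
r4: caller-saved, written=True
r6: caller-saved, written=False

SURVIVE = r0,r2,r6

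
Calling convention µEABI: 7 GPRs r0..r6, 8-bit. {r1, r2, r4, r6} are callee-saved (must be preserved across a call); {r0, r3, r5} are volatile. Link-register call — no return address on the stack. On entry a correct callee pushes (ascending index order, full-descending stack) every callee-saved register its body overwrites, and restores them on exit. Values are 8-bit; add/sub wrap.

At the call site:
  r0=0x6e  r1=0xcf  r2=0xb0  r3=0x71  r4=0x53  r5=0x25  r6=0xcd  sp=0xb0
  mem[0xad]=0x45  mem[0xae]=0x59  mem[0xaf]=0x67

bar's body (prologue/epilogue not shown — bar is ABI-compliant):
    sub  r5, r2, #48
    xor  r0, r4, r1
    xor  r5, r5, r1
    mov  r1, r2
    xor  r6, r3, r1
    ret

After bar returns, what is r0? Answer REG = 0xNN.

prologue: push r1 -> mem[0xaf]=0xcf, sp=0xaf
prologue: push r6 -> mem[0xae]=0xcd, sp=0xae
body[0] sub  r5, r2, #48 -> r5=0x80
body[1] xor  r0, r4, r1 -> r0=0x9c
body[2] xor  r5, r5, r1 -> r5=0x4f
body[3] mov  r1, r2 -> r1=0xb0
body[4] xor  r6, r3, r1 -> r6=0xc1
epilogue: pop r6=0xcd, sp=0xaf
epilogue: pop r1=0xcf, sp=0xb0
r0 is caller-saved -> body value

REG = 0x9c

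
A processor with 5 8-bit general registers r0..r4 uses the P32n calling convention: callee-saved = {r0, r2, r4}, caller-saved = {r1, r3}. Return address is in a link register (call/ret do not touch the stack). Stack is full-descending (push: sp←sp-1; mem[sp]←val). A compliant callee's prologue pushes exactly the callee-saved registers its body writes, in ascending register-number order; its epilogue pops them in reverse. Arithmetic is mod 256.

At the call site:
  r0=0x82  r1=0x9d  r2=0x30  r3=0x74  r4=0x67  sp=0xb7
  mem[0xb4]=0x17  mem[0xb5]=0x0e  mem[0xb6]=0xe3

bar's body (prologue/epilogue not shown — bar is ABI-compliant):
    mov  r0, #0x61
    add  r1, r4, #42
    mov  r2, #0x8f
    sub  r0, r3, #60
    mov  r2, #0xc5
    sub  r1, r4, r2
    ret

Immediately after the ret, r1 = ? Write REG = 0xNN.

REG = 0xa2

prologue: push r0 -> mem[0xb6]=0x82, sp=0xb6
prologue: push r2 -> mem[0xb5]=0x30, sp=0xb5
body[0] mov  r0, #0x61 -> r0=0x61
body[1] add  r1, r4, #42 -> r1=0x91
body[2] mov  r2, #0x8f -> r2=0x8f
body[3] sub  r0, r3, #60 -> r0=0x38
body[4] mov  r2, #0xc5 -> r2=0xc5
body[5] sub  r1, r4, r2 -> r1=0xa2
epilogue: pop r2=0x30, sp=0xb6
epilogue: pop r0=0x82, sp=0xb7
r1 is caller-saved -> body value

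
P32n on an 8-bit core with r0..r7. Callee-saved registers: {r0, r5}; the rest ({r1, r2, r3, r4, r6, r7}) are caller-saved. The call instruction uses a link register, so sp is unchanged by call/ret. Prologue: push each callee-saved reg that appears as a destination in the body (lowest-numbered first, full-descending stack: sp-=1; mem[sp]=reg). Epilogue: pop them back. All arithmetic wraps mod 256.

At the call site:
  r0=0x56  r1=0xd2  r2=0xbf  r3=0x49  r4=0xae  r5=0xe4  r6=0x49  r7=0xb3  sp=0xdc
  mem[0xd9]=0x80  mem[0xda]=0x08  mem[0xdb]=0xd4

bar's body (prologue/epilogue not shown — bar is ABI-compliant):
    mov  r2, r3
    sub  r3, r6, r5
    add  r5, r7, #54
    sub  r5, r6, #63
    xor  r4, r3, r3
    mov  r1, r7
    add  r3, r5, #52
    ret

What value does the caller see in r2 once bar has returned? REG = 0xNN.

REG = 0x49

prologue: push r5 -> mem[0xdb]=0xe4, sp=0xdb
body[0] mov  r2, r3 -> r2=0x49
body[1] sub  r3, r6, r5 -> r3=0x65
body[2] add  r5, r7, #54 -> r5=0xe9
body[3] sub  r5, r6, #63 -> r5=0x0a
body[4] xor  r4, r3, r3 -> r4=0x00
body[5] mov  r1, r7 -> r1=0xb3
body[6] add  r3, r5, #52 -> r3=0x3e
epilogue: pop r5=0xe4, sp=0xdc
r2 is caller-saved -> body value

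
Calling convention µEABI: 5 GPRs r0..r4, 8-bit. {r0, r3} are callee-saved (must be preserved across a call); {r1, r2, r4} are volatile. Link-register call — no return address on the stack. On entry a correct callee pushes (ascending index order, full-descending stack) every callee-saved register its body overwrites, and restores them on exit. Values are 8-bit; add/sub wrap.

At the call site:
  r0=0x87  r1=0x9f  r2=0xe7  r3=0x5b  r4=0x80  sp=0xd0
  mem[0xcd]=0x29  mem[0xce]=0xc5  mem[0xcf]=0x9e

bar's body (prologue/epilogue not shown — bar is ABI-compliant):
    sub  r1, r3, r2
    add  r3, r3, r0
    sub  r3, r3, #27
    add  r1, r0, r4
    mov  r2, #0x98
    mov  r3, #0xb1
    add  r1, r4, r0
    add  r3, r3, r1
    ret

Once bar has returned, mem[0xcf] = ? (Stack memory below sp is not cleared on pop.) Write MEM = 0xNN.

MEM = 0x5b

prologue: push r3 -> mem[0xcf]=0x5b, sp=0xcf
body[0] sub  r1, r3, r2 -> r1=0x74
body[1] add  r3, r3, r0 -> r3=0xe2
body[2] sub  r3, r3, #27 -> r3=0xc7
body[3] add  r1, r0, r4 -> r1=0x07
body[4] mov  r2, #0x98 -> r2=0x98
body[5] mov  r3, #0xb1 -> r3=0xb1
body[6] add  r1, r4, r0 -> r1=0x07
body[7] add  r3, r3, r1 -> r3=0xb8
epilogue: pop r3=0x5b, sp=0xd0
prologue pushed ['r3'] at ['0xcf']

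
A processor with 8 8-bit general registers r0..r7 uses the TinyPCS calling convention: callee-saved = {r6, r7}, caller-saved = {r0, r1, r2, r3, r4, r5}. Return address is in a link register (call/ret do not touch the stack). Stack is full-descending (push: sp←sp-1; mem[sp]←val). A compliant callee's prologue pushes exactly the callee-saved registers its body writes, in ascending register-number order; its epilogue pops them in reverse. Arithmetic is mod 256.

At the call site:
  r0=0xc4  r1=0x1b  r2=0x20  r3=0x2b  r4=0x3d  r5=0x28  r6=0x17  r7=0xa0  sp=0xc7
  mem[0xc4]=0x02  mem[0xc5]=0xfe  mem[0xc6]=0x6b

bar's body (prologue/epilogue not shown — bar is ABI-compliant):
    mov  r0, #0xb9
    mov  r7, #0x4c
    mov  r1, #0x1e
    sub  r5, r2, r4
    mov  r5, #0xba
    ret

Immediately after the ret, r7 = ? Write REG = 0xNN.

prologue: push r7 → mem[0xc6]=0xa0, sp=0xc6
body[0] mov  r0, #0xb9 → r0=0xb9
body[1] mov  r7, #0x4c → r7=0x4c
body[2] mov  r1, #0x1e → r1=0x1e
body[3] sub  r5, r2, r4 → r5=0xe3
body[4] mov  r5, #0xba → r5=0xba
epilogue: pop r7=0xa0, sp=0xc7
r7 is callee-saved → restored

REG = 0xa0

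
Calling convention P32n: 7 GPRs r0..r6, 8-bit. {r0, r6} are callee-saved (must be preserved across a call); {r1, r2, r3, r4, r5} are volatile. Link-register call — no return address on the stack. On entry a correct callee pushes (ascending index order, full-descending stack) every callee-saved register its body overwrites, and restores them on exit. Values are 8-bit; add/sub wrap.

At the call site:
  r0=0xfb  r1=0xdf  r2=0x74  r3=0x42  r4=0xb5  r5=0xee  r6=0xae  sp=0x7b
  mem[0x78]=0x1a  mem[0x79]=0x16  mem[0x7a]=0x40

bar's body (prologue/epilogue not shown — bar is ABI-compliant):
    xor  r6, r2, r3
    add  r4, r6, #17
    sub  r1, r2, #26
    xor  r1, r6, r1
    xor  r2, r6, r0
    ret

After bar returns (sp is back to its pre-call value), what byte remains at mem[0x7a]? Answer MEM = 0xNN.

prologue: push r6 -> mem[0x7a]=0xae, sp=0x7a
body[0] xor  r6, r2, r3 -> r6=0x36
body[1] add  r4, r6, #17 -> r4=0x47
body[2] sub  r1, r2, #26 -> r1=0x5a
body[3] xor  r1, r6, r1 -> r1=0x6c
body[4] xor  r2, r6, r0 -> r2=0xcd
epilogue: pop r6=0xae, sp=0x7b
prologue pushed ['r6'] at ['0x7a']

MEM = 0xae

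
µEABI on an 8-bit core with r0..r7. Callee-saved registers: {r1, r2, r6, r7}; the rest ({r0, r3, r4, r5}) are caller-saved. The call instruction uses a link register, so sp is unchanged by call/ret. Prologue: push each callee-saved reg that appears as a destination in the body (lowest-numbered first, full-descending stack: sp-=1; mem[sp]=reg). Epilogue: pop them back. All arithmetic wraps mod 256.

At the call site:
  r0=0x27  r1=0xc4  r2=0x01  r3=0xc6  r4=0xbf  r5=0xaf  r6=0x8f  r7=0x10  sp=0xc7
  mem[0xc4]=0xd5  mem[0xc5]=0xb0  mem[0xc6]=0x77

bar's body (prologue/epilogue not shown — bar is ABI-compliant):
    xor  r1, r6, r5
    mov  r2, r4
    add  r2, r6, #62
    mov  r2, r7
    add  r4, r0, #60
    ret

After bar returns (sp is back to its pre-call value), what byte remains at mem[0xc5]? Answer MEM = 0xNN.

prologue: push r1 → mem[0xc6]=0xc4, sp=0xc6
prologue: push r2 → mem[0xc5]=0x01, sp=0xc5
body[0] xor  r1, r6, r5 → r1=0x20
body[1] mov  r2, r4 → r2=0xbf
body[2] add  r2, r6, #62 → r2=0xcd
body[3] mov  r2, r7 → r2=0x10
body[4] add  r4, r0, #60 → r4=0x63
epilogue: pop r2=0x01, sp=0xc6
epilogue: pop r1=0xc4, sp=0xc7
prologue pushed ['r1', 'r2'] at ['0xc6', '0xc5']

MEM = 0x01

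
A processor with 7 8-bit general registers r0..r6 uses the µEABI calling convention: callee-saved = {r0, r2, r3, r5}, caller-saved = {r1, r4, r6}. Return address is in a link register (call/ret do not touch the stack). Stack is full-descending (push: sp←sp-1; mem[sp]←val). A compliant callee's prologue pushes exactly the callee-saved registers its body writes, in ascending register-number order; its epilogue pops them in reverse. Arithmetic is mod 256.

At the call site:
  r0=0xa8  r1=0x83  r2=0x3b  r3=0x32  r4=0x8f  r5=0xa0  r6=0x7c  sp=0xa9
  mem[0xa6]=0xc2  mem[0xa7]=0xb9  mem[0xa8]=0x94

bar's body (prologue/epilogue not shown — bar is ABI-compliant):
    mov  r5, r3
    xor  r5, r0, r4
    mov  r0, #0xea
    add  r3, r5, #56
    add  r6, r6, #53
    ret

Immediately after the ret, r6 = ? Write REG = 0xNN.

prologue: push r0 → mem[0xa8]=0xa8, sp=0xa8
prologue: push r3 → mem[0xa7]=0x32, sp=0xa7
prologue: push r5 → mem[0xa6]=0xa0, sp=0xa6
body[0] mov  r5, r3 → r5=0x32
body[1] xor  r5, r0, r4 → r5=0x27
body[2] mov  r0, #0xea → r0=0xea
body[3] add  r3, r5, #56 → r3=0x5f
body[4] add  r6, r6, #53 → r6=0xb1
epilogue: pop r5=0xa0, sp=0xa7
epilogue: pop r3=0x32, sp=0xa8
epilogue: pop r0=0xa8, sp=0xa9
r6 is caller-saved → body value

REG = 0xb1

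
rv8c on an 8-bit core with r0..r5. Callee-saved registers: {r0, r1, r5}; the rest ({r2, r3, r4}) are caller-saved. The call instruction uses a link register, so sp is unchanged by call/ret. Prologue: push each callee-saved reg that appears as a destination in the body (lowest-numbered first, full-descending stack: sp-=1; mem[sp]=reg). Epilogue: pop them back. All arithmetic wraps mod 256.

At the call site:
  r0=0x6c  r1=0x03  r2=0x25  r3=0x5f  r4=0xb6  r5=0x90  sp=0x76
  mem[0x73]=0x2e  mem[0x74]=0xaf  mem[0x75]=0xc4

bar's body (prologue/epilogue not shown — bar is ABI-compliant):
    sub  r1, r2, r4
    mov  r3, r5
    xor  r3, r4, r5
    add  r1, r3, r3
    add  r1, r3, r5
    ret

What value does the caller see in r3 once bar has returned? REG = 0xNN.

REG = 0x26

prologue: push r1 -> mem[0x75]=0x03, sp=0x75
body[0] sub  r1, r2, r4 -> r1=0x6f
body[1] mov  r3, r5 -> r3=0x90
body[2] xor  r3, r4, r5 -> r3=0x26
body[3] add  r1, r3, r3 -> r1=0x4c
body[4] add  r1, r3, r5 -> r1=0xb6
epilogue: pop r1=0x03, sp=0x76
r3 is caller-saved -> body value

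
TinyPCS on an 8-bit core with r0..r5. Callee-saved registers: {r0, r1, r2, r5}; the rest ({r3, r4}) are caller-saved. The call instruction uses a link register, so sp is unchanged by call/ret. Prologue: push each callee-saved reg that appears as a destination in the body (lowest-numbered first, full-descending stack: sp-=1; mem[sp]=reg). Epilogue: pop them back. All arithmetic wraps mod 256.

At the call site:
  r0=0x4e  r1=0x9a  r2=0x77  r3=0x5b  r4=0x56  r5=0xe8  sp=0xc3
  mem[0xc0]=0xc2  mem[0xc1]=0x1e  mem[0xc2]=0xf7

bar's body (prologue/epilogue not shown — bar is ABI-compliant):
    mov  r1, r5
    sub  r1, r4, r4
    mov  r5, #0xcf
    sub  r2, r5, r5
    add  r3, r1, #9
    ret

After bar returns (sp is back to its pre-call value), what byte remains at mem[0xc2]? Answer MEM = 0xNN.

MEM = 0x9a

prologue: push r1 -> mem[0xc2]=0x9a, sp=0xc2
prologue: push r2 -> mem[0xc1]=0x77, sp=0xc1
prologue: push r5 -> mem[0xc0]=0xe8, sp=0xc0
body[0] mov  r1, r5 -> r1=0xe8
body[1] sub  r1, r4, r4 -> r1=0x00
body[2] mov  r5, #0xcf -> r5=0xcf
body[3] sub  r2, r5, r5 -> r2=0x00
body[4] add  r3, r1, #9 -> r3=0x09
epilogue: pop r5=0xe8, sp=0xc1
epilogue: pop r2=0x77, sp=0xc2
epilogue: pop r1=0x9a, sp=0xc3
prologue pushed ['r1', 'r2', 'r5'] at ['0xc2', '0xc1', '0xc0']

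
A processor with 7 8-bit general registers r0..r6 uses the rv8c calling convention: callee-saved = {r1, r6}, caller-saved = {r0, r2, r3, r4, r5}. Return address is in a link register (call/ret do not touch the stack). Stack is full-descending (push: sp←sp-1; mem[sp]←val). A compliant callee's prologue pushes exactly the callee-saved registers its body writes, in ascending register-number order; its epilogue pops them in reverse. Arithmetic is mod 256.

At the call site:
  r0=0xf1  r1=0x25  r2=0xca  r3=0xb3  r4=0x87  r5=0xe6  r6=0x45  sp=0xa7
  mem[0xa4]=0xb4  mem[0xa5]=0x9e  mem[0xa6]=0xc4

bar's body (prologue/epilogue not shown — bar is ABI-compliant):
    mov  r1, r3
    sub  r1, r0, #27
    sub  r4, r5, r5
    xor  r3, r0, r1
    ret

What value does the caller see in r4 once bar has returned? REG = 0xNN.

prologue: push r1 → mem[0xa6]=0x25, sp=0xa6
body[0] mov  r1, r3 → r1=0xb3
body[1] sub  r1, r0, #27 → r1=0xd6
body[2] sub  r4, r5, r5 → r4=0x00
body[3] xor  r3, r0, r1 → r3=0x27
epilogue: pop r1=0x25, sp=0xa7
r4 is caller-saved → body value

REG = 0x00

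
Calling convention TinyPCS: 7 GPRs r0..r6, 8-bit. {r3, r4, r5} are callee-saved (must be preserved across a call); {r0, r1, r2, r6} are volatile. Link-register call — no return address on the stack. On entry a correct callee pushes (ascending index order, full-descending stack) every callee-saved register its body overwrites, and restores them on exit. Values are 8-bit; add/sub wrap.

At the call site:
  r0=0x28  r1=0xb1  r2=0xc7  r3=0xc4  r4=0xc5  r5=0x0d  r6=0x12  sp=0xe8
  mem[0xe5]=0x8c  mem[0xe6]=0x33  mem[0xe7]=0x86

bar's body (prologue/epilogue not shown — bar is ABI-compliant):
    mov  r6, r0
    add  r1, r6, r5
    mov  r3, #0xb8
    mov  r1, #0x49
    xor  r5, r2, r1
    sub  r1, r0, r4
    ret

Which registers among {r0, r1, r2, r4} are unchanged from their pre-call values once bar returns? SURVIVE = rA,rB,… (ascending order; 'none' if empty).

SURVIVE = r0,r2,r4

prologue: push r3 -> mem[0xe7]=0xc4, sp=0xe7
prologue: push r5 -> mem[0xe6]=0x0d, sp=0xe6
body[0] mov  r6, r0 -> r6=0x28
body[1] add  r1, r6, r5 -> r1=0x35
body[2] mov  r3, #0xb8 -> r3=0xb8
body[3] mov  r1, #0x49 -> r1=0x49
body[4] xor  r5, r2, r1 -> r5=0x8e
body[5] sub  r1, r0, r4 -> r1=0x63
epilogue: pop r5=0x0d, sp=0xe7
epilogue: pop r3=0xc4, sp=0xe8
r0: caller-saved, written=False
r1: caller-saved, written=True
r2: caller-saved, written=False
r4: callee-saved, written=False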